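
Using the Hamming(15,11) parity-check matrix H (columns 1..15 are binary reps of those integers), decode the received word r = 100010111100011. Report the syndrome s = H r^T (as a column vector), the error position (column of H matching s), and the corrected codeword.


s = (1, 0, 0, 1)^T, error position = 9, corrected codeword c = 100010110100011

Compute s = H r^T mod 2 one row at a time:
  s_1 = 1 + 1 + 1 + 0 + 0 + 0 + 1 + 1 = 5 ≡ 1 (mod 2).
  s_2 = 0 + 1 + 0 + 1 + 0 + 0 + 1 + 1 = 4 ≡ 0 (mod 2).
  s_3 = 0 + 0 + 0 + 1 + 1 + 0 + 1 + 1 = 4 ≡ 0 (mod 2).
  s_4 = 1 + 0 + 1 + 1 + 1 + 0 + 0 + 1 = 5 ≡ 1 (mod 2).
s = (1, 0, 0, 1)^T — this equals column 9 of H (binary 1001), so error is at position 9.
Correct: flip bit 9 of r = 100010111100011 to get c = 100010110100011.


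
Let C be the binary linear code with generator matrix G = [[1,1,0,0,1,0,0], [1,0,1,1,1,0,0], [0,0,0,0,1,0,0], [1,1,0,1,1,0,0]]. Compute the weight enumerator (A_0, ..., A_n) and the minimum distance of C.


Weight distribution: A_0 = 1, A_1 = 2, A_2 = 4, A_3 = 6, A_4 = 3. Minimum distance d = 1.

Enumerate all 2^4 = 16 messages m ∈ F_2^4.
For each, compute codeword c = mG in F_2^7, then tally its weight.
  m = 0000 → c = 0000000, weight = 0.
  m = 1000 → c = 1100100, weight = 3.
  m = 0100 → c = 1011100, weight = 4.
  m = 1100 → c = 0111000, weight = 3.
  m = 0010 → c = 0000100, weight = 1.
  m = 1010 → c = 1100000, weight = 2.
  m = 0110 → c = 1011000, weight = 3.
  m = 1110 → c = 0111100, weight = 4.
  m = 0001 → c = 1101100, weight = 4.
  m = 1001 → c = 0001000, weight = 1.
  m = 0101 → c = 0110000, weight = 2.
  m = 1101 → c = 1010100, weight = 3.
  m = 0011 → c = 1101000, weight = 3.
  m = 1011 → c = 0001100, weight = 2.
  m = 0111 → c = 0110100, weight = 3.
  m = 1111 → c = 1010000, weight = 2.
Tally weights:
  weight 0: 1 codewords.
  weight 1: 2 codewords.
  weight 2: 4 codewords.
  weight 3: 6 codewords.
  weight 4: 3 codewords.
Minimum distance d = smallest w > 0 with A_w > 0 = 1.
Sanity: Σ A_w = 16 = 2^4 = 16 ✓.


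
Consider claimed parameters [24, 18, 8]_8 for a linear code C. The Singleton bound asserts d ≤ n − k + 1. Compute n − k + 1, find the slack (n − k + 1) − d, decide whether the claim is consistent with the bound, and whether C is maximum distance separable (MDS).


Singleton RHS = n − k + 1 = 7, slack = -1, bound violated (no such code; not MDS).

Singleton bound: d ≤ n − k + 1.
Here n = 24, k = 18, so n − k + 1 = 7.
Given d = 8, check d ≤ 7: NO.
Slack = (n − k + 1) − d = -1.
The slack is negative: d = 8 exceeds n − k + 1 = 7 by 1, so the Singleton bound is violated and no linear [24, 18, 8]_8 code can exist. In particular it is not MDS (MDS requires d = n − k + 1 exactly).
Description: the claimed parameters are [24, 18, 8]_8; such a code would be impossible (violates the Singleton bound).


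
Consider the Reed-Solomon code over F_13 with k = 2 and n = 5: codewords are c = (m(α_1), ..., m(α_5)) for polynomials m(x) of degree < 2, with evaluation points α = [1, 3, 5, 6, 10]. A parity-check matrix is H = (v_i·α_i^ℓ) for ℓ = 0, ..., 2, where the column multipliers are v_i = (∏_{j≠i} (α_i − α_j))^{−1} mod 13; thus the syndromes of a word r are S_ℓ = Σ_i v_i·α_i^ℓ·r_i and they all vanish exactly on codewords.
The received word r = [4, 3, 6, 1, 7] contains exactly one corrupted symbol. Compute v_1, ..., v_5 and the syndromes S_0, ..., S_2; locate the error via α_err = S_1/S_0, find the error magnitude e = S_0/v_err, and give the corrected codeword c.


S = (12, 12, 12), error at position 1, error magnitude e = 4, c = [0, 3, 6, 1, 7].

Step 1: column multipliers v_i = (∏_{j≠i}(α_i − α_j))^{−1} mod 13.
  i = 1 (α = 1): (1−3)(1−5)(1−6)(1−10) = (−2)·(−4)·(−5)·(−9) = 360 ≡ 9, so v_1 = 9^{−1} = 3 (mod 13).
  i = 2 (α = 3): (3−1)(3−5)(3−6)(3−10) = 2·(−2)·(−3)·(−7) = −84 ≡ 7, so v_2 = 7^{−1} = 2 (mod 13).
  i = 3 (α = 5): (5−1)(5−3)(5−6)(5−10) = 4·2·(−1)·(−5) = 40 ≡ 1, so v_3 = 1^{−1} = 1 (mod 13).
  i = 4 (α = 6): (6−1)(6−3)(6−5)(6−10) = 5·3·1·(−4) = −60 ≡ 5, so v_4 = 5^{−1} = 8 (mod 13).
  i = 5 (α = 10): (10−1)(10−3)(10−5)(10−6) = 9·7·5·4 = 1260 ≡ 12, so v_5 = 12^{−1} = 12 (mod 13).
  v = [3, 2, 1, 8, 12].
Step 2: syndromes of r = [4, 3, 6, 1, 7] (all sums mod 13).
  S_0 = Σ v_i r_i = 3·4 + 2·3 + 1·6 + 8·1 + 12·7 = 116 ≡ 12.
  S_1 = Σ v_i α_i r_i = 3·1·4 + 2·3·3 + 1·5·6 + 8·6·1 + 12·10·7 = 948 ≡ 12.
  α_i^2 mod 13 = [1, 9, 12, 10, 9].
  S_2 = Σ v_i α_i^2 r_i = 3·1·4 + 2·9·3 + 1·12·6 + 8·10·1 + 12·9·7 = 974 ≡ 12.
  S = (12, 12, 12) ≠ 0, so r is not a codeword (an error is present).
Step 3: locate the error. For a single error e at position i, S_ℓ = v_i·e·α_i^ℓ, so α_err = S_1/S_0.
  S_0^{−1} = 12^{−1} = 12 (mod 13), so α_err = 12·12 = 144 ≡ 1 = α_1. Error position i = 1.
  Consistency check: S_2/S_1 = 12·12 = 144 ≡ 1 = α_err ✓ (single-error assumption holds).
Step 4: error magnitude e = S_0/v_1 = S_0·∏_{j≠1}(α_1 − α_j) = 12·9 = 108 ≡ 4 (mod 13).
Step 5: correct position 1: c_1 = r_1 − e = 4 − 4 ≡ 0 (mod 13). Hence c = [0, 3, 6, 1, 7].
  Check: interpolating c through the α_i gives m(x) = 5 + 8·x (degree < 2) with m(α_i) = c_i for every i, so c is indeed a codeword.


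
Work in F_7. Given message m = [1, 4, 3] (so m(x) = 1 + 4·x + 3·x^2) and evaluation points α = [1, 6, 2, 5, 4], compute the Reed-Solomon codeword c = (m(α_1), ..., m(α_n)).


c = [1, 0, 0, 5, 2]

Message polynomial: m(x) = 1 + 4·x + 3·x^2 (mod 7).
For each evaluation point α_i, compute m(α_i) mod 7:
  α_1 = 1: Horner steps 3 → 0 → 1, so m(1) = 1.
  α_2 = 6: Horner steps 3 → 1 → 0, so m(6) = 0.
  α_3 = 2: Horner steps 3 → 3 → 0, so m(2) = 0.
  α_4 = 5: Horner steps 3 → 5 → 5, so m(5) = 5.
  α_5 = 4: Horner steps 3 → 2 → 2, so m(4) = 2.
Codeword c = [1, 0, 0, 5, 2] ∈ F_7^5.


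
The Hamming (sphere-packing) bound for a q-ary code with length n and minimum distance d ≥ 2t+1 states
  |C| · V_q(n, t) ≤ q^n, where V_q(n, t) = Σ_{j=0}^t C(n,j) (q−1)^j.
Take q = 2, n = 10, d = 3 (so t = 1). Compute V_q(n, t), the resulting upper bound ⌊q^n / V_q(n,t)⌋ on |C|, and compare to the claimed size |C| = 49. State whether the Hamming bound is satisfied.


V_q(n, t) = 11, q^n = 1024, Hamming bound = 93, |C| = 49 ≤ bound (satisfied).

Step 1: Compute V_q(n, t) = Σ_{j=0}^1 C(n, j) (q−1)^j.
  j = 0: C(10,0)·(1)^0 = 1·1 = 1.
  j = 1: C(10,1)·(1)^1 = 10·1 = 10.
  V_q(n, t) = 1 + 10 = 11.
Step 2: q^n = 2^10 = 1024.
Step 3: Hamming bound ⌊q^n / V_q(n,t)⌋ = ⌊1024/11⌋ = 93.
Step 4: Compare |C| = 49 to 93: satisfied.
The claimed |C| lies below the Hamming bound.


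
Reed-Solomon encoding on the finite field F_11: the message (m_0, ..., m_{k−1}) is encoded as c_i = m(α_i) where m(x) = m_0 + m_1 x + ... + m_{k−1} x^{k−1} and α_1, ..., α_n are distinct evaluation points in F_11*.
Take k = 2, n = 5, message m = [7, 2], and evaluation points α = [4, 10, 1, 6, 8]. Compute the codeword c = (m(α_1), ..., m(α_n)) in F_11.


c = [4, 5, 9, 8, 1]

Message polynomial: m(x) = 7 + 2·x (mod 11).
For each evaluation point α_i, compute m(α_i) mod 11:
  α_1 = 4: Horner steps 2 → 4, so m(4) = 4.
  α_2 = 10: Horner steps 2 → 5, so m(10) = 5.
  α_3 = 1: Horner steps 2 → 9, so m(1) = 9.
  α_4 = 6: Horner steps 2 → 8, so m(6) = 8.
  α_5 = 8: Horner steps 2 → 1, so m(8) = 1.
Codeword c = [4, 5, 9, 8, 1] ∈ F_11^5.


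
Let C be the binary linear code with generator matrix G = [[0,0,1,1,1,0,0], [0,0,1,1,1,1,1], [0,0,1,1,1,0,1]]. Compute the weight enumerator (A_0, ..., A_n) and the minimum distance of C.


Weight distribution: A_0 = 1, A_1 = 2, A_2 = 1, A_3 = 1, A_4 = 2, A_5 = 1. Minimum distance d = 1.

Enumerate all 2^3 = 8 messages m ∈ F_2^3.
For each, compute codeword c = mG in F_2^7, then tally its weight.
  m = 000 → c = 0000000, weight = 0.
  m = 100 → c = 0011100, weight = 3.
  m = 010 → c = 0011111, weight = 5.
  m = 110 → c = 0000011, weight = 2.
  m = 001 → c = 0011101, weight = 4.
  m = 101 → c = 0000001, weight = 1.
  m = 011 → c = 0000010, weight = 1.
  m = 111 → c = 0011110, weight = 4.
Tally weights:
  weight 0: 1 codewords.
  weight 1: 2 codewords.
  weight 2: 1 codewords.
  weight 3: 1 codewords.
  weight 4: 2 codewords.
  weight 5: 1 codewords.
Minimum distance d = smallest w > 0 with A_w > 0 = 1.
Sanity: Σ A_w = 8 = 2^3 = 8 ✓.


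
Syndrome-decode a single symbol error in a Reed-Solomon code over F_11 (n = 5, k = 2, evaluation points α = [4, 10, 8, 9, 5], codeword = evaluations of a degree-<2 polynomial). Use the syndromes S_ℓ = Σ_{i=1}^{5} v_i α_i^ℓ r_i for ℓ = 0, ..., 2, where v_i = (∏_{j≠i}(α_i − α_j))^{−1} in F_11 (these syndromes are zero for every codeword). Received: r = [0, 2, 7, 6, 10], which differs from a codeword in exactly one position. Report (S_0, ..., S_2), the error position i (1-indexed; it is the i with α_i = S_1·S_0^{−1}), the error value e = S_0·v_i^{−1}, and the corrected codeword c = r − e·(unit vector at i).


S = (6, 5, 6), error at position 2, error magnitude e = 8, c = [0, 5, 7, 6, 10].

Step 1: column multipliers v_i = (∏_{j≠i}(α_i − α_j))^{−1} mod 11.
  i = 1 (α = 4): (4−10)(4−8)(4−9)(4−5) = (−6)·(−4)·(−5)·(−1) = 120 ≡ 10, so v_1 = 10^{−1} = 10 (mod 11).
  i = 2 (α = 10): (10−4)(10−8)(10−9)(10−5) = 6·2·1·5 = 60 ≡ 5, so v_2 = 5^{−1} = 9 (mod 11).
  i = 3 (α = 8): (8−4)(8−10)(8−9)(8−5) = 4·(−2)·(−1)·3 = 24 ≡ 2, so v_3 = 2^{−1} = 6 (mod 11).
  i = 4 (α = 9): (9−4)(9−10)(9−8)(9−5) = 5·(−1)·1·4 = −20 ≡ 2, so v_4 = 2^{−1} = 6 (mod 11).
  i = 5 (α = 5): (5−4)(5−10)(5−8)(5−9) = 1·(−5)·(−3)·(−4) = −60 ≡ 6, so v_5 = 6^{−1} = 2 (mod 11).
  v = [10, 9, 6, 6, 2].
Step 2: syndromes of r = [0, 2, 7, 6, 10] (all sums mod 11).
  S_0 = Σ v_i r_i = 10·0 + 9·2 + 6·7 + 6·6 + 2·10 = 116 ≡ 6.
  S_1 = Σ v_i α_i r_i = 10·4·0 + 9·10·2 + 6·8·7 + 6·9·6 + 2·5·10 = 940 ≡ 5.
  α_i^2 mod 11 = [5, 1, 9, 4, 3].
  S_2 = Σ v_i α_i^2 r_i = 10·5·0 + 9·1·2 + 6·9·7 + 6·4·6 + 2·3·10 = 600 ≡ 6.
  S = (6, 5, 6) ≠ 0, so r is not a codeword (an error is present).
Step 3: locate the error. For a single error e at position i, S_ℓ = v_i·e·α_i^ℓ, so α_err = S_1/S_0.
  S_0^{−1} = 6^{−1} = 2 (mod 11), so α_err = 5·2 = 10 ≡ 10 = α_2. Error position i = 2.
  Consistency check: S_2/S_1 = 6·9 = 54 ≡ 10 = α_err ✓ (single-error assumption holds).
Step 4: error magnitude e = S_0/v_2 = S_0·∏_{j≠2}(α_2 − α_j) = 6·5 = 30 ≡ 8 (mod 11).
Step 5: correct position 2: c_2 = r_2 − e = 2 − 8 ≡ 5 (mod 11). Hence c = [0, 5, 7, 6, 10].
  Check: interpolating c through the α_i gives m(x) = 4 + 10·x (degree < 2) with m(α_i) = c_i for every i, so c is indeed a codeword.


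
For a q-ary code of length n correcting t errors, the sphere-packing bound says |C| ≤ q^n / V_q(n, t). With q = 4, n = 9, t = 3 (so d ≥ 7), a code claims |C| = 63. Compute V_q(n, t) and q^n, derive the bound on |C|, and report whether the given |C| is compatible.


V_q(n, t) = 2620, q^n = 262144, Hamming bound = 100, |C| = 63 ≤ bound (satisfied).

Step 1: Compute V_q(n, t) = Σ_{j=0}^3 C(n, j) (q−1)^j.
  j = 0: C(9,0)·(3)^0 = 1·1 = 1.
  j = 1: C(9,1)·(3)^1 = 9·3 = 27.
  j = 2: C(9,2)·(3)^2 = 36·9 = 324.
  j = 3: C(9,3)·(3)^3 = 84·27 = 2268.
  V_q(n, t) = 1 + 27 + 324 + 2268 = 2620.
Step 2: q^n = 4^9 = 262144.
Step 3: Hamming bound ⌊q^n / V_q(n,t)⌋ = ⌊262144/2620⌋ = 100.
Step 4: Compare |C| = 63 to 100: satisfied.
The claimed |C| lies below the Hamming bound.


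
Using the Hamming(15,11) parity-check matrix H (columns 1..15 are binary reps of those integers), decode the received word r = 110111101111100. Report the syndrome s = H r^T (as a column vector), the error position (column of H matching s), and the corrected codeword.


s = (1, 0, 1, 0)^T, error position = 10, corrected codeword c = 110111101011100

Compute s = H r^T mod 2 one row at a time:
  s_1 = 0 + 1 + 1 + 1 + 1 + 1 + 0 + 0 = 5 ≡ 1 (mod 2).
  s_2 = 1 + 1 + 1 + 1 + 1 + 1 + 0 + 0 = 6 ≡ 0 (mod 2).
  s_3 = 1 + 0 + 1 + 1 + 1 + 1 + 0 + 0 = 5 ≡ 1 (mod 2).
  s_4 = 1 + 0 + 1 + 1 + 1 + 1 + 1 + 0 = 6 ≡ 0 (mod 2).
s = (1, 0, 1, 0)^T — this equals column 10 of H (binary 1010), so error is at position 10.
Correct: flip bit 10 of r = 110111101111100 to get c = 110111101011100.


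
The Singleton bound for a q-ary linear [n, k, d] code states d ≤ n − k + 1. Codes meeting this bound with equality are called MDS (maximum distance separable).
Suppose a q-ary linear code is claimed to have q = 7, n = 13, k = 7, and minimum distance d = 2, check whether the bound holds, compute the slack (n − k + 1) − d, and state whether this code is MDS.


Singleton RHS = n − k + 1 = 7, slack = 5, bound satisfied, not MDS.

Singleton bound: d ≤ n − k + 1.
Here n = 13, k = 7, so n − k + 1 = 7.
Given d = 2, check d ≤ 7: YES.
Slack = (n − k + 1) − d = 5.
The code is NOT MDS (slack = 5 > 0).
Description: the claimed parameters are [13, 7, 2]_7; such a code would be non-MDS.


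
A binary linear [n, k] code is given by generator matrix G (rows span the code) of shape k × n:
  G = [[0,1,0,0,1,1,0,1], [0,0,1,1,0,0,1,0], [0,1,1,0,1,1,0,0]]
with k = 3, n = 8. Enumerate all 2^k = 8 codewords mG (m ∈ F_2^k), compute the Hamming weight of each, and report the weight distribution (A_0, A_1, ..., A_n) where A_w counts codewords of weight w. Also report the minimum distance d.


Weight distribution: A_0 = 1, A_2 = 1, A_3 = 2, A_4 = 2, A_5 = 1, A_7 = 1. Minimum distance d = 2.

Enumerate all 2^3 = 8 messages m ∈ F_2^3.
For each, compute codeword c = mG in F_2^8, then tally its weight.
  m = 000 → c = 00000000, weight = 0.
  m = 100 → c = 01001101, weight = 4.
  m = 010 → c = 00110010, weight = 3.
  m = 110 → c = 01111111, weight = 7.
  m = 001 → c = 01101100, weight = 4.
  m = 101 → c = 00100001, weight = 2.
  m = 011 → c = 01011110, weight = 5.
  m = 111 → c = 00010011, weight = 3.
Tally weights:
  weight 0: 1 codewords.
  weight 2: 1 codewords.
  weight 3: 2 codewords.
  weight 4: 2 codewords.
  weight 5: 1 codewords.
  weight 7: 1 codewords.
Minimum distance d = smallest w > 0 with A_w > 0 = 2.
Sanity: Σ A_w = 8 = 2^3 = 8 ✓.


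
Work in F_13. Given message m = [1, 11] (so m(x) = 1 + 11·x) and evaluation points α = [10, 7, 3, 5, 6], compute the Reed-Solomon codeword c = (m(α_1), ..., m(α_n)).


c = [7, 0, 8, 4, 2]

Message polynomial: m(x) = 1 + 11·x (mod 13).
For each evaluation point α_i, compute m(α_i) mod 13:
  α_1 = 10: Horner steps 11 → 7, so m(10) = 7.
  α_2 = 7: Horner steps 11 → 0, so m(7) = 0.
  α_3 = 3: Horner steps 11 → 8, so m(3) = 8.
  α_4 = 5: Horner steps 11 → 4, so m(5) = 4.
  α_5 = 6: Horner steps 11 → 2, so m(6) = 2.
Codeword c = [7, 0, 8, 4, 2] ∈ F_13^5.


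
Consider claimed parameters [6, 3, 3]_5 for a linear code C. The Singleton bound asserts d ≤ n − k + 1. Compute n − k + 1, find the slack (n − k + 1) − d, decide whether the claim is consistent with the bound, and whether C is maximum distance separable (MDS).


Singleton RHS = n − k + 1 = 4, slack = 1, bound satisfied, not MDS.

Singleton bound: d ≤ n − k + 1.
Here n = 6, k = 3, so n − k + 1 = 4.
Given d = 3, check d ≤ 4: YES.
Slack = (n − k + 1) − d = 1.
The code is NOT MDS (slack = 1 > 0).
Description: the claimed parameters are [6, 3, 3]_5; such a code would be non-MDS.


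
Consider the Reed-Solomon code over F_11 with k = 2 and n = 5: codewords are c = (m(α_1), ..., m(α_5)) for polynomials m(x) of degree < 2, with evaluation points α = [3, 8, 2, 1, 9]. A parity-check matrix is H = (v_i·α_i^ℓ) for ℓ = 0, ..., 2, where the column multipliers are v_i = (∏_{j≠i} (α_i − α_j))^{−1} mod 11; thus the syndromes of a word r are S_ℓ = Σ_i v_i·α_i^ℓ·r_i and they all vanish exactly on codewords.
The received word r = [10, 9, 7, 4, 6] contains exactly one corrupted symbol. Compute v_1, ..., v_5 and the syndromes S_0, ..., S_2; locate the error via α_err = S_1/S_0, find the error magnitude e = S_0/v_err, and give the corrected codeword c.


S = (5, 7, 1), error at position 2, error magnitude e = 6, c = [10, 3, 7, 4, 6].

Step 1: column multipliers v_i = (∏_{j≠i}(α_i − α_j))^{−1} mod 11.
  i = 1 (α = 3): (3−8)(3−2)(3−1)(3−9) = (−5)·1·2·(−6) = 60 ≡ 5, so v_1 = 5^{−1} = 9 (mod 11).
  i = 2 (α = 8): (8−3)(8−2)(8−1)(8−9) = 5·6·7·(−1) = −210 ≡ 10, so v_2 = 10^{−1} = 10 (mod 11).
  i = 3 (α = 2): (2−3)(2−8)(2−1)(2−9) = (−1)·(−6)·1·(−7) = −42 ≡ 2, so v_3 = 2^{−1} = 6 (mod 11).
  i = 4 (α = 1): (1−3)(1−8)(1−2)(1−9) = (−2)·(−7)·(−1)·(−8) = 112 ≡ 2, so v_4 = 2^{−1} = 6 (mod 11).
  i = 5 (α = 9): (9−3)(9−8)(9−2)(9−1) = 6·1·7·8 = 336 ≡ 6, so v_5 = 6^{−1} = 2 (mod 11).
  v = [9, 10, 6, 6, 2].
Step 2: syndromes of r = [10, 9, 7, 4, 6] (all sums mod 11).
  S_0 = Σ v_i r_i = 9·10 + 10·9 + 6·7 + 6·4 + 2·6 = 258 ≡ 5.
  S_1 = Σ v_i α_i r_i = 9·3·10 + 10·8·9 + 6·2·7 + 6·1·4 + 2·9·6 = 1206 ≡ 7.
  α_i^2 mod 11 = [9, 9, 4, 1, 4].
  S_2 = Σ v_i α_i^2 r_i = 9·9·10 + 10·9·9 + 6·4·7 + 6·1·4 + 2·4·6 = 1860 ≡ 1.
  S = (5, 7, 1) ≠ 0, so r is not a codeword (an error is present).
Step 3: locate the error. For a single error e at position i, S_ℓ = v_i·e·α_i^ℓ, so α_err = S_1/S_0.
  S_0^{−1} = 5^{−1} = 9 (mod 11), so α_err = 7·9 = 63 ≡ 8 = α_2. Error position i = 2.
  Consistency check: S_2/S_1 = 1·8 = 8 ≡ 8 = α_err ✓ (single-error assumption holds).
Step 4: error magnitude e = S_0/v_2 = S_0·∏_{j≠2}(α_2 − α_j) = 5·10 = 50 ≡ 6 (mod 11).
Step 5: correct position 2: c_2 = r_2 − e = 9 − 6 ≡ 3 (mod 11). Hence c = [10, 3, 7, 4, 6].
  Check: interpolating c through the α_i gives m(x) = 1 + 3·x (degree < 2) with m(α_i) = c_i for every i, so c is indeed a codeword.


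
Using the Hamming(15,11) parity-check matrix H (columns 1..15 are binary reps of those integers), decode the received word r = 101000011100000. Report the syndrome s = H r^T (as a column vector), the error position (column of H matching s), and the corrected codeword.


s = (1, 0, 0, 1)^T, error position = 9, corrected codeword c = 101000010100000

Compute s = H r^T mod 2 one row at a time:
  s_1 = 1 + 1 + 1 + 0 + 0 + 0 + 0 + 0 = 3 ≡ 1 (mod 2).
  s_2 = 0 + 0 + 0 + 0 + 0 + 0 + 0 + 0 = 0 ≡ 0 (mod 2).
  s_3 = 0 + 1 + 0 + 0 + 1 + 0 + 0 + 0 = 2 ≡ 0 (mod 2).
  s_4 = 1 + 1 + 0 + 0 + 1 + 0 + 0 + 0 = 3 ≡ 1 (mod 2).
s = (1, 0, 0, 1)^T — this equals column 9 of H (binary 1001), so error is at position 9.
Correct: flip bit 9 of r = 101000011100000 to get c = 101000010100000.


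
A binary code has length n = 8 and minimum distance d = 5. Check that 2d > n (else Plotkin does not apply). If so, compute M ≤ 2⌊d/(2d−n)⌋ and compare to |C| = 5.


Plotkin bound M ≤ 4; given |C| = 5 > bound (violated).

Check applicability: 2d = 10, n = 8.
2d − n = 2 > 0, so Plotkin applies.
Compute d/(2d−n) = 5/2 ≈ 2.5000.
⌊d/(2d−n)⌋ = 2.
Plotkin bound: M ≤ 2·2 = 4.
Given |C| = 5, check: VIOLATED.
This |C| is above the Plotkin bound, so no binary code with n = 8, d = 5 and 5 codewords exists.


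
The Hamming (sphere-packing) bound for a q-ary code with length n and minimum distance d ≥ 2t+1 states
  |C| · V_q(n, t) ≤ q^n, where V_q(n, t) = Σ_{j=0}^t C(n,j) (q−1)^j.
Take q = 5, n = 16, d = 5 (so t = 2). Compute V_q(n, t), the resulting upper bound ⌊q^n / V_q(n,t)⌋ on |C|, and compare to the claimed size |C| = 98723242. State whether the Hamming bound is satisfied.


V_q(n, t) = 1985, q^n = 152587890625, Hamming bound = 76870473, |C| = 98723242 > bound (violated).

Step 1: Compute V_q(n, t) = Σ_{j=0}^2 C(n, j) (q−1)^j.
  j = 0: C(16,0)·(4)^0 = 1·1 = 1.
  j = 1: C(16,1)·(4)^1 = 16·4 = 64.
  j = 2: C(16,2)·(4)^2 = 120·16 = 1920.
  V_q(n, t) = 1 + 64 + 1920 = 1985.
Step 2: q^n = 5^16 = 152587890625.
Step 3: Hamming bound ⌊q^n / V_q(n,t)⌋ = ⌊152587890625/1985⌋ = 76870473.
Step 4: Compare |C| = 98723242 to 76870473: violated.
The claimed |C| lies above the Hamming bound, so no 5-ary code of length 16 with d ≥ 5 can have 98723242 codewords.


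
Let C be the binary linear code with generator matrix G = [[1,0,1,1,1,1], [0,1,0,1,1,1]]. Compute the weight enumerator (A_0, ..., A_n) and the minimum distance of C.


Weight distribution: A_0 = 1, A_3 = 1, A_4 = 1, A_5 = 1. Minimum distance d = 3.

Enumerate all 2^2 = 4 messages m ∈ F_2^2.
For each, compute codeword c = mG in F_2^6, then tally its weight.
  m = 00 → c = 000000, weight = 0.
  m = 10 → c = 101111, weight = 5.
  m = 01 → c = 010111, weight = 4.
  m = 11 → c = 111000, weight = 3.
Tally weights:
  weight 0: 1 codewords.
  weight 3: 1 codewords.
  weight 4: 1 codewords.
  weight 5: 1 codewords.
Minimum distance d = smallest w > 0 with A_w > 0 = 3.
Sanity: Σ A_w = 4 = 2^2 = 4 ✓.


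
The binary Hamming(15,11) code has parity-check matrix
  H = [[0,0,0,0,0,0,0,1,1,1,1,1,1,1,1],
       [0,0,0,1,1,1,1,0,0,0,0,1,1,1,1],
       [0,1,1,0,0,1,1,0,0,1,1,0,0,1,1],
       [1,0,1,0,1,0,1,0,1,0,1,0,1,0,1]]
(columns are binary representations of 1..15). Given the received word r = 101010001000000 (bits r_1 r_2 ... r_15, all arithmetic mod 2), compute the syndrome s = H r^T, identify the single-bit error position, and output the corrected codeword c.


s = (1, 1, 1, 0)^T, error position = 14, corrected codeword c = 101010001000010

Compute s = H r^T mod 2 one row at a time:
  s_1 = 0 + 1 + 0 + 0 + 0 + 0 + 0 + 0 = 1 ≡ 1 (mod 2).
  s_2 = 0 + 1 + 0 + 0 + 0 + 0 + 0 + 0 = 1 ≡ 1 (mod 2).
  s_3 = 0 + 1 + 0 + 0 + 0 + 0 + 0 + 0 = 1 ≡ 1 (mod 2).
  s_4 = 1 + 1 + 1 + 0 + 1 + 0 + 0 + 0 = 4 ≡ 0 (mod 2).
s = (1, 1, 1, 0)^T — this equals column 14 of H (binary 1110), so error is at position 14.
Correct: flip bit 14 of r = 101010001000000 to get c = 101010001000010.


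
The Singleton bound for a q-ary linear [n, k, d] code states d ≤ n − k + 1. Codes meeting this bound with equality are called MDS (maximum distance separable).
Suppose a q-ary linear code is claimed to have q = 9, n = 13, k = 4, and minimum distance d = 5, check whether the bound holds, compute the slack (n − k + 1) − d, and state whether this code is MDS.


Singleton RHS = n − k + 1 = 10, slack = 5, bound satisfied, not MDS.

Singleton bound: d ≤ n − k + 1.
Here n = 13, k = 4, so n − k + 1 = 10.
Given d = 5, check d ≤ 10: YES.
Slack = (n − k + 1) − d = 5.
The code is NOT MDS (slack = 5 > 0).
Description: the claimed parameters are [13, 4, 5]_9; such a code would be non-MDS.


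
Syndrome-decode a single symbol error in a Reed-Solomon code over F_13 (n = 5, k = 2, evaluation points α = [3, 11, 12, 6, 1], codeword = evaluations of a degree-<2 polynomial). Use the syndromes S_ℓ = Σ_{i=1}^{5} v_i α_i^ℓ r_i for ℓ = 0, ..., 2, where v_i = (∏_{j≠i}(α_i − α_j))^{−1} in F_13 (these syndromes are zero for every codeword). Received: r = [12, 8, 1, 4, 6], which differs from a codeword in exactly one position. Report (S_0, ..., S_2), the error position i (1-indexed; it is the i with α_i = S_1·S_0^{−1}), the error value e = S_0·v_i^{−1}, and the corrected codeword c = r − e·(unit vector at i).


S = (4, 4, 4), error at position 5, error magnitude e = 6, c = [12, 8, 1, 4, 0].

Step 1: column multipliers v_i = (∏_{j≠i}(α_i − α_j))^{−1} mod 13.
  i = 1 (α = 3): (3−11)(3−12)(3−6)(3−1) = (−8)·(−9)·(−3)·2 = −432 ≡ 10, so v_1 = 10^{−1} = 4 (mod 13).
  i = 2 (α = 11): (11−3)(11−12)(11−6)(11−1) = 8·(−1)·5·10 = −400 ≡ 3, so v_2 = 3^{−1} = 9 (mod 13).
  i = 3 (α = 12): (12−3)(12−11)(12−6)(12−1) = 9·1·6·11 = 594 ≡ 9, so v_3 = 9^{−1} = 3 (mod 13).
  i = 4 (α = 6): (6−3)(6−11)(6−12)(6−1) = 3·(−5)·(−6)·5 = 450 ≡ 8, so v_4 = 8^{−1} = 5 (mod 13).
  i = 5 (α = 1): (1−3)(1−11)(1−12)(1−6) = (−2)·(−10)·(−11)·(−5) = 1100 ≡ 8, so v_5 = 8^{−1} = 5 (mod 13).
  v = [4, 9, 3, 5, 5].
Step 2: syndromes of r = [12, 8, 1, 4, 6] (all sums mod 13).
  S_0 = Σ v_i r_i = 4·12 + 9·8 + 3·1 + 5·4 + 5·6 = 173 ≡ 4.
  S_1 = Σ v_i α_i r_i = 4·3·12 + 9·11·8 + 3·12·1 + 5·6·4 + 5·1·6 = 1122 ≡ 4.
  α_i^2 mod 13 = [9, 4, 1, 10, 1].
  S_2 = Σ v_i α_i^2 r_i = 4·9·12 + 9·4·8 + 3·1·1 + 5·10·4 + 5·1·6 = 953 ≡ 4.
  S = (4, 4, 4) ≠ 0, so r is not a codeword (an error is present).
Step 3: locate the error. For a single error e at position i, S_ℓ = v_i·e·α_i^ℓ, so α_err = S_1/S_0.
  S_0^{−1} = 4^{−1} = 10 (mod 13), so α_err = 4·10 = 40 ≡ 1 = α_5. Error position i = 5.
  Consistency check: S_2/S_1 = 4·10 = 40 ≡ 1 = α_err ✓ (single-error assumption holds).
Step 4: error magnitude e = S_0/v_5 = S_0·∏_{j≠5}(α_5 − α_j) = 4·8 = 32 ≡ 6 (mod 13).
Step 5: correct position 5: c_5 = r_5 − e = 6 − 6 ≡ 0 (mod 13). Hence c = [12, 8, 1, 4, 0].
  Check: interpolating c through the α_i gives m(x) = 7 + 6·x (degree < 2) with m(α_i) = c_i for every i, so c is indeed a codeword.


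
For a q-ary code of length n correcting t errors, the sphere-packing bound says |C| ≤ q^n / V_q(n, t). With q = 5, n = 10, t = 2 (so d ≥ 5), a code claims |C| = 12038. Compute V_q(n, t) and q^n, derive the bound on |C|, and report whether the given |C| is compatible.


V_q(n, t) = 761, q^n = 9765625, Hamming bound = 12832, |C| = 12038 ≤ bound (satisfied).

Step 1: Compute V_q(n, t) = Σ_{j=0}^2 C(n, j) (q−1)^j.
  j = 0: C(10,0)·(4)^0 = 1·1 = 1.
  j = 1: C(10,1)·(4)^1 = 10·4 = 40.
  j = 2: C(10,2)·(4)^2 = 45·16 = 720.
  V_q(n, t) = 1 + 40 + 720 = 761.
Step 2: q^n = 5^10 = 9765625.
Step 3: Hamming bound ⌊q^n / V_q(n,t)⌋ = ⌊9765625/761⌋ = 12832.
Step 4: Compare |C| = 12038 to 12832: satisfied.
The claimed |C| lies below the Hamming bound.


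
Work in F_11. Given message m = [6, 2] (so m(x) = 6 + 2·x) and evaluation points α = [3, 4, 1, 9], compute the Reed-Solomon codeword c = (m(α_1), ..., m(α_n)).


c = [1, 3, 8, 2]

Message polynomial: m(x) = 6 + 2·x (mod 11).
For each evaluation point α_i, compute m(α_i) mod 11:
  α_1 = 3: Horner steps 2 → 1, so m(3) = 1.
  α_2 = 4: Horner steps 2 → 3, so m(4) = 3.
  α_3 = 1: Horner steps 2 → 8, so m(1) = 8.
  α_4 = 9: Horner steps 2 → 2, so m(9) = 2.
Codeword c = [1, 3, 8, 2] ∈ F_11^4.


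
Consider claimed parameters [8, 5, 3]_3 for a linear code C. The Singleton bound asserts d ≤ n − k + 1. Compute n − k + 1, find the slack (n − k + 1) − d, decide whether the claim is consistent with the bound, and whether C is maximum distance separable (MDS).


Singleton RHS = n − k + 1 = 4, slack = 1, bound satisfied, not MDS.

Singleton bound: d ≤ n − k + 1.
Here n = 8, k = 5, so n − k + 1 = 4.
Given d = 3, check d ≤ 4: YES.
Slack = (n − k + 1) − d = 1.
The code is NOT MDS (slack = 1 > 0).
Description: the claimed parameters are [8, 5, 3]_3; such a code would be non-MDS.


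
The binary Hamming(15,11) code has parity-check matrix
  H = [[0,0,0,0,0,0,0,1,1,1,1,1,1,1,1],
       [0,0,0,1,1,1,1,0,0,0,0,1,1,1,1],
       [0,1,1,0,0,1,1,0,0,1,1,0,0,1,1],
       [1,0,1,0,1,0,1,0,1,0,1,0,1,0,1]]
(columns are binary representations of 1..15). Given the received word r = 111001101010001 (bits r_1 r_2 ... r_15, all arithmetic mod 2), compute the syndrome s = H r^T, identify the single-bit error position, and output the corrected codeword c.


s = (1, 1, 0, 0)^T, error position = 12, corrected codeword c = 111001101011001

Compute s = H r^T mod 2 one row at a time:
  s_1 = 0 + 1 + 0 + 1 + 0 + 0 + 0 + 1 = 3 ≡ 1 (mod 2).
  s_2 = 0 + 0 + 1 + 1 + 0 + 0 + 0 + 1 = 3 ≡ 1 (mod 2).
  s_3 = 1 + 1 + 1 + 1 + 0 + 1 + 0 + 1 = 6 ≡ 0 (mod 2).
  s_4 = 1 + 1 + 0 + 1 + 1 + 1 + 0 + 1 = 6 ≡ 0 (mod 2).
s = (1, 1, 0, 0)^T — this equals column 12 of H (binary 1100), so error is at position 12.
Correct: flip bit 12 of r = 111001101010001 to get c = 111001101011001.


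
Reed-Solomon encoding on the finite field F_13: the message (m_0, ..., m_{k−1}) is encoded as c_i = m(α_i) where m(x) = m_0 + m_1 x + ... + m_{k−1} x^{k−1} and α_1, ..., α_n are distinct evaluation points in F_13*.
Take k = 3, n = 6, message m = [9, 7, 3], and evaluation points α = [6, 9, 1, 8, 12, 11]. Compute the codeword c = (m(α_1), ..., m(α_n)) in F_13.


c = [3, 3, 6, 10, 5, 7]

Message polynomial: m(x) = 9 + 7·x + 3·x^2 (mod 13).
For each evaluation point α_i, compute m(α_i) mod 13:
  α_1 = 6: Horner steps 3 → 12 → 3, so m(6) = 3.
  α_2 = 9: Horner steps 3 → 8 → 3, so m(9) = 3.
  α_3 = 1: Horner steps 3 → 10 → 6, so m(1) = 6.
  α_4 = 8: Horner steps 3 → 5 → 10, so m(8) = 10.
  α_5 = 12: Horner steps 3 → 4 → 5, so m(12) = 5.
  α_6 = 11: Horner steps 3 → 1 → 7, so m(11) = 7.
Codeword c = [3, 3, 6, 10, 5, 7] ∈ F_13^6.


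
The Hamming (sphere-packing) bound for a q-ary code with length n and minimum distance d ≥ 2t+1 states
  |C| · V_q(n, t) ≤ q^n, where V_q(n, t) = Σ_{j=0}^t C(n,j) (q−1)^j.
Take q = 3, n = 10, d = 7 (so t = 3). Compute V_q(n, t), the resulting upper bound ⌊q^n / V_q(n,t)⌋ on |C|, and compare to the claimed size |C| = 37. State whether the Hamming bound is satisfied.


V_q(n, t) = 1161, q^n = 59049, Hamming bound = 50, |C| = 37 ≤ bound (satisfied).

Step 1: Compute V_q(n, t) = Σ_{j=0}^3 C(n, j) (q−1)^j.
  j = 0: C(10,0)·(2)^0 = 1·1 = 1.
  j = 1: C(10,1)·(2)^1 = 10·2 = 20.
  j = 2: C(10,2)·(2)^2 = 45·4 = 180.
  j = 3: C(10,3)·(2)^3 = 120·8 = 960.
  V_q(n, t) = 1 + 20 + 180 + 960 = 1161.
Step 2: q^n = 3^10 = 59049.
Step 3: Hamming bound ⌊q^n / V_q(n,t)⌋ = ⌊59049/1161⌋ = 50.
Step 4: Compare |C| = 37 to 50: satisfied.
The claimed |C| lies below the Hamming bound.


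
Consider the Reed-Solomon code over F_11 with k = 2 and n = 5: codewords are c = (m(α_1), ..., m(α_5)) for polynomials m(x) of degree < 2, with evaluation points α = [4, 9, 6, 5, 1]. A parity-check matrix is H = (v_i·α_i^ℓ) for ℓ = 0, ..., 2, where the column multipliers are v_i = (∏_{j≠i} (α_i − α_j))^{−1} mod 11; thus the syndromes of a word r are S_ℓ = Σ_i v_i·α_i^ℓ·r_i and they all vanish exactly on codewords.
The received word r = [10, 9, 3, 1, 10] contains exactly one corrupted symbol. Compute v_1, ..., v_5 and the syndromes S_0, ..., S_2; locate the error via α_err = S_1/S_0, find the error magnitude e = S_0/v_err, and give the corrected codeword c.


S = (4, 4, 4), error at position 5, error magnitude e = 6, c = [10, 9, 3, 1, 4].

Step 1: column multipliers v_i = (∏_{j≠i}(α_i − α_j))^{−1} mod 11.
  i = 1 (α = 4): (4−9)(4−6)(4−5)(4−1) = (−5)·(−2)·(−1)·3 = −30 ≡ 3, so v_1 = 3^{−1} = 4 (mod 11).
  i = 2 (α = 9): (9−4)(9−6)(9−5)(9−1) = 5·3·4·8 = 480 ≡ 7, so v_2 = 7^{−1} = 8 (mod 11).
  i = 3 (α = 6): (6−4)(6−9)(6−5)(6−1) = 2·(−3)·1·5 = −30 ≡ 3, so v_3 = 3^{−1} = 4 (mod 11).
  i = 4 (α = 5): (5−4)(5−9)(5−6)(5−1) = 1·(−4)·(−1)·4 = 16 ≡ 5, so v_4 = 5^{−1} = 9 (mod 11).
  i = 5 (α = 1): (1−4)(1−9)(1−6)(1−5) = (−3)·(−8)·(−5)·(−4) = 480 ≡ 7, so v_5 = 7^{−1} = 8 (mod 11).
  v = [4, 8, 4, 9, 8].
Step 2: syndromes of r = [10, 9, 3, 1, 10] (all sums mod 11).
  S_0 = Σ v_i r_i = 4·10 + 8·9 + 4·3 + 9·1 + 8·10 = 213 ≡ 4.
  S_1 = Σ v_i α_i r_i = 4·4·10 + 8·9·9 + 4·6·3 + 9·5·1 + 8·1·10 = 1005 ≡ 4.
  α_i^2 mod 11 = [5, 4, 3, 3, 1].
  S_2 = Σ v_i α_i^2 r_i = 4·5·10 + 8·4·9 + 4·3·3 + 9·3·1 + 8·1·10 = 631 ≡ 4.
  S = (4, 4, 4) ≠ 0, so r is not a codeword (an error is present).
Step 3: locate the error. For a single error e at position i, S_ℓ = v_i·e·α_i^ℓ, so α_err = S_1/S_0.
  S_0^{−1} = 4^{−1} = 3 (mod 11), so α_err = 4·3 = 12 ≡ 1 = α_5. Error position i = 5.
  Consistency check: S_2/S_1 = 4·3 = 12 ≡ 1 = α_err ✓ (single-error assumption holds).
Step 4: error magnitude e = S_0/v_5 = S_0·∏_{j≠5}(α_5 − α_j) = 4·7 = 28 ≡ 6 (mod 11).
Step 5: correct position 5: c_5 = r_5 − e = 10 − 6 ≡ 4 (mod 11). Hence c = [10, 9, 3, 1, 4].
  Check: interpolating c through the α_i gives m(x) = 2 + 2·x (degree < 2) with m(α_i) = c_i for every i, so c is indeed a codeword.


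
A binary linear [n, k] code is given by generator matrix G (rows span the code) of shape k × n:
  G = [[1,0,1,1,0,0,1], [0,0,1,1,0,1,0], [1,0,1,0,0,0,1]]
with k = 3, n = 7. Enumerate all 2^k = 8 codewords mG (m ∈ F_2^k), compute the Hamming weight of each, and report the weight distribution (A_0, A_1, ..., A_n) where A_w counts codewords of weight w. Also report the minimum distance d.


Weight distribution: A_0 = 1, A_1 = 1, A_2 = 1, A_3 = 3, A_4 = 2. Minimum distance d = 1.

Enumerate all 2^3 = 8 messages m ∈ F_2^3.
For each, compute codeword c = mG in F_2^7, then tally its weight.
  m = 000 → c = 0000000, weight = 0.
  m = 100 → c = 1011001, weight = 4.
  m = 010 → c = 0011010, weight = 3.
  m = 110 → c = 1000011, weight = 3.
  m = 001 → c = 1010001, weight = 3.
  m = 101 → c = 0001000, weight = 1.
  m = 011 → c = 1001011, weight = 4.
  m = 111 → c = 0010010, weight = 2.
Tally weights:
  weight 0: 1 codewords.
  weight 1: 1 codewords.
  weight 2: 1 codewords.
  weight 3: 3 codewords.
  weight 4: 2 codewords.
Minimum distance d = smallest w > 0 with A_w > 0 = 1.
Sanity: Σ A_w = 8 = 2^3 = 8 ✓.


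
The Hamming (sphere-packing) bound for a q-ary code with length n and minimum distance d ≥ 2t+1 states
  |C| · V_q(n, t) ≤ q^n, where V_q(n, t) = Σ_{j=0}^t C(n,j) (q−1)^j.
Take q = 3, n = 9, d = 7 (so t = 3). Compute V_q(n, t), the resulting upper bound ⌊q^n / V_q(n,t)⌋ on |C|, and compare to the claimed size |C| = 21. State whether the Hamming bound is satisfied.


V_q(n, t) = 835, q^n = 19683, Hamming bound = 23, |C| = 21 ≤ bound (satisfied).

Step 1: Compute V_q(n, t) = Σ_{j=0}^3 C(n, j) (q−1)^j.
  j = 0: C(9,0)·(2)^0 = 1·1 = 1.
  j = 1: C(9,1)·(2)^1 = 9·2 = 18.
  j = 2: C(9,2)·(2)^2 = 36·4 = 144.
  j = 3: C(9,3)·(2)^3 = 84·8 = 672.
  V_q(n, t) = 1 + 18 + 144 + 672 = 835.
Step 2: q^n = 3^9 = 19683.
Step 3: Hamming bound ⌊q^n / V_q(n,t)⌋ = ⌊19683/835⌋ = 23.
Step 4: Compare |C| = 21 to 23: satisfied.
The claimed |C| lies below the Hamming bound.


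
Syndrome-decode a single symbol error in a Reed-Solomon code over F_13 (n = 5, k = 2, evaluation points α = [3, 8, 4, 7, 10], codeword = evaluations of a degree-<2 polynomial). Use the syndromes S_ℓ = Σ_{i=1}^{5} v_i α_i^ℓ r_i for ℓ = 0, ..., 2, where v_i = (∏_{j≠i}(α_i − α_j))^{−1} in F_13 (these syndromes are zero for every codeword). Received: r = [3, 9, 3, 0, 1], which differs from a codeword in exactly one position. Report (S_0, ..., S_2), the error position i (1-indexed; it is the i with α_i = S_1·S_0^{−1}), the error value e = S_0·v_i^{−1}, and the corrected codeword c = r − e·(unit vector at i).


S = (5, 7, 2), error at position 3, error magnitude e = 4, c = [3, 9, 12, 0, 1].

Step 1: column multipliers v_i = (∏_{j≠i}(α_i − α_j))^{−1} mod 13.
  i = 1 (α = 3): (3−8)(3−4)(3−7)(3−10) = (−5)·(−1)·(−4)·(−7) = 140 ≡ 10, so v_1 = 10^{−1} = 4 (mod 13).
  i = 2 (α = 8): (8−3)(8−4)(8−7)(8−10) = 5·4·1·(−2) = −40 ≡ 12, so v_2 = 12^{−1} = 12 (mod 13).
  i = 3 (α = 4): (4−3)(4−8)(4−7)(4−10) = 1·(−4)·(−3)·(−6) = −72 ≡ 6, so v_3 = 6^{−1} = 11 (mod 13).
  i = 4 (α = 7): (7−3)(7−8)(7−4)(7−10) = 4·(−1)·3·(−3) = 36 ≡ 10, so v_4 = 10^{−1} = 4 (mod 13).
  i = 5 (α = 10): (10−3)(10−8)(10−4)(10−7) = 7·2·6·3 = 252 ≡ 5, so v_5 = 5^{−1} = 8 (mod 13).
  v = [4, 12, 11, 4, 8].
Step 2: syndromes of r = [3, 9, 3, 0, 1] (all sums mod 13).
  S_0 = Σ v_i r_i = 4·3 + 12·9 + 11·3 + 4·0 + 8·1 = 161 ≡ 5.
  S_1 = Σ v_i α_i r_i = 4·3·3 + 12·8·9 + 11·4·3 + 4·7·0 + 8·10·1 = 1112 ≡ 7.
  α_i^2 mod 13 = [9, 12, 3, 10, 9].
  S_2 = Σ v_i α_i^2 r_i = 4·9·3 + 12·12·9 + 11·3·3 + 4·10·0 + 8·9·1 = 1575 ≡ 2.
  S = (5, 7, 2) ≠ 0, so r is not a codeword (an error is present).
Step 3: locate the error. For a single error e at position i, S_ℓ = v_i·e·α_i^ℓ, so α_err = S_1/S_0.
  S_0^{−1} = 5^{−1} = 8 (mod 13), so α_err = 7·8 = 56 ≡ 4 = α_3. Error position i = 3.
  Consistency check: S_2/S_1 = 2·2 = 4 ≡ 4 = α_err ✓ (single-error assumption holds).
Step 4: error magnitude e = S_0/v_3 = S_0·∏_{j≠3}(α_3 − α_j) = 5·6 = 30 ≡ 4 (mod 13).
Step 5: correct position 3: c_3 = r_3 − e = 3 − 4 ≡ 12 (mod 13). Hence c = [3, 9, 12, 0, 1].
  Check: interpolating c through the α_i gives m(x) = 2 + 9·x (degree < 2) with m(α_i) = c_i for every i, so c is indeed a codeword.


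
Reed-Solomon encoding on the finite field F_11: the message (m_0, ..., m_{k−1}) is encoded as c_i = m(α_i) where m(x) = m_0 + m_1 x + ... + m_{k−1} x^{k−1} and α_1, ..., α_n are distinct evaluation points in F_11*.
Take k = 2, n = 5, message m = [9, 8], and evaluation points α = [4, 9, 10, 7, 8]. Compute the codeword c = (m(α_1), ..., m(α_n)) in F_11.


c = [8, 4, 1, 10, 7]

Message polynomial: m(x) = 9 + 8·x (mod 11).
For each evaluation point α_i, compute m(α_i) mod 11:
  α_1 = 4: Horner steps 8 → 8, so m(4) = 8.
  α_2 = 9: Horner steps 8 → 4, so m(9) = 4.
  α_3 = 10: Horner steps 8 → 1, so m(10) = 1.
  α_4 = 7: Horner steps 8 → 10, so m(7) = 10.
  α_5 = 8: Horner steps 8 → 7, so m(8) = 7.
Codeword c = [8, 4, 1, 10, 7] ∈ F_11^5.


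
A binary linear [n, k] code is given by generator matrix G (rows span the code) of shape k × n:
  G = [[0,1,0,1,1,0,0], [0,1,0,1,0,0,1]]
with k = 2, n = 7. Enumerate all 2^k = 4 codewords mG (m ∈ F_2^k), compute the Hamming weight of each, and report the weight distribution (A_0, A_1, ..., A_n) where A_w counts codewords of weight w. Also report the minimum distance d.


Weight distribution: A_0 = 1, A_2 = 1, A_3 = 2. Minimum distance d = 2.

Enumerate all 2^2 = 4 messages m ∈ F_2^2.
For each, compute codeword c = mG in F_2^7, then tally its weight.
  m = 00 → c = 0000000, weight = 0.
  m = 10 → c = 0101100, weight = 3.
  m = 01 → c = 0101001, weight = 3.
  m = 11 → c = 0000101, weight = 2.
Tally weights:
  weight 0: 1 codewords.
  weight 2: 1 codewords.
  weight 3: 2 codewords.
Minimum distance d = smallest w > 0 with A_w > 0 = 2.
Sanity: Σ A_w = 4 = 2^2 = 4 ✓.


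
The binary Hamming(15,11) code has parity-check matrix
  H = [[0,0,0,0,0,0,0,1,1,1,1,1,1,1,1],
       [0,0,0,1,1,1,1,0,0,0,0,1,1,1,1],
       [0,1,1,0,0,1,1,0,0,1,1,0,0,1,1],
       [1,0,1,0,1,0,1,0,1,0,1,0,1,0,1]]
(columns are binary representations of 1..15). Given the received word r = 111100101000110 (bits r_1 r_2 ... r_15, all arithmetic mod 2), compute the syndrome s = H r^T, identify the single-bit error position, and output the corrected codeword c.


s = (1, 0, 0, 1)^T, error position = 9, corrected codeword c = 111100100000110

Compute s = H r^T mod 2 one row at a time:
  s_1 = 0 + 1 + 0 + 0 + 0 + 1 + 1 + 0 = 3 ≡ 1 (mod 2).
  s_2 = 1 + 0 + 0 + 1 + 0 + 1 + 1 + 0 = 4 ≡ 0 (mod 2).
  s_3 = 1 + 1 + 0 + 1 + 0 + 0 + 1 + 0 = 4 ≡ 0 (mod 2).
  s_4 = 1 + 1 + 0 + 1 + 1 + 0 + 1 + 0 = 5 ≡ 1 (mod 2).
s = (1, 0, 0, 1)^T — this equals column 9 of H (binary 1001), so error is at position 9.
Correct: flip bit 9 of r = 111100101000110 to get c = 111100100000110.


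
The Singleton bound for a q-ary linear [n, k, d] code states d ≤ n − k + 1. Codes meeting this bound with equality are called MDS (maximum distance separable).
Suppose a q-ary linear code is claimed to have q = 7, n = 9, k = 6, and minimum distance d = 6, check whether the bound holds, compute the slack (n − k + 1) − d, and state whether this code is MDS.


Singleton RHS = n − k + 1 = 4, slack = -2, bound violated (no such code; not MDS).

Singleton bound: d ≤ n − k + 1.
Here n = 9, k = 6, so n − k + 1 = 4.
Given d = 6, check d ≤ 4: NO.
Slack = (n − k + 1) − d = -2.
The slack is negative: d = 6 exceeds n − k + 1 = 4 by 2, so the Singleton bound is violated and no linear [9, 6, 6]_7 code can exist. In particular it is not MDS (MDS requires d = n − k + 1 exactly).
Description: the claimed parameters are [9, 6, 6]_7; such a code would be impossible (violates the Singleton bound).
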